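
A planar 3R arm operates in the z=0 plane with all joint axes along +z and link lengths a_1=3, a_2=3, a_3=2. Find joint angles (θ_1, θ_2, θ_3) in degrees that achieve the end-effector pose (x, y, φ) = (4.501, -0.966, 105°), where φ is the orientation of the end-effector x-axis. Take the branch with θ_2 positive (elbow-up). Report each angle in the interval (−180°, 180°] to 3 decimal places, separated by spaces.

-45.016 30.027 119.990

wrist centre = target − a_3·(cos φ, sin φ) = (5.0186, -2.8979)
cos θ_2 = (33.5843−3²−3²)/(2·3·3) = 0.8658; θ_2 = 30.0266° (elbow-up)
β = atan2(-2.8979,5.0186) = -30.0029°; ψ = atan2(1.5012,5.5974) = 15.0133°
θ_1 = β − ψ = -45.0162°
θ_3 = φ − θ_1 − θ_2 = 119.9896° (wrapped to (-180°,180°])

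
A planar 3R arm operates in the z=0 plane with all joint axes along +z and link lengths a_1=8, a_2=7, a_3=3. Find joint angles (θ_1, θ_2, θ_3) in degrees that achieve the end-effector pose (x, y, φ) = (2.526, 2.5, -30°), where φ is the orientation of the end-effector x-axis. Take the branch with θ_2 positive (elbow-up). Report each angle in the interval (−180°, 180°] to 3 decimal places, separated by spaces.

wrist centre = target − a_3·(cos φ, sin φ) = (-0.0721, 4.0000)
cos θ_2 = (16.0052−8²−7²)/(2·8·7) = -0.8660; θ_2 = 150.0000° (elbow-up)
β = atan2(4.0000,-0.0721) = 91.0323°; ψ = atan2(3.5000,1.9378) = 61.0283°
θ_1 = β − ψ = 30.0040°
θ_3 = φ − θ_1 − θ_2 = 149.9960° (wrapped to (-180°,180°])

30.004 150.000 149.996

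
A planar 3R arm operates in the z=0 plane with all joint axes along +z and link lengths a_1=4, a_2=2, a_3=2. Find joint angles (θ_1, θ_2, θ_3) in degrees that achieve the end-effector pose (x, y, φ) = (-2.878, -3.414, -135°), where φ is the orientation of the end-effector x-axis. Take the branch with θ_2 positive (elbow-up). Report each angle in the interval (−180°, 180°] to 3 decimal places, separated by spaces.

-149.991 150.013 -135.022

wrist centre = target − a_3·(cos φ, sin φ) = (-1.4638, -1.9998)
cos θ_2 = (6.1418−4²−2²)/(2·4·2) = -0.8661; θ_2 = 150.0127° (elbow-up)
β = atan2(-1.9998,-1.4638) = -126.2031°; ψ = atan2(0.9996,2.2677) = 23.7879°
θ_1 = β − ψ = -149.9910°
θ_3 = φ − θ_1 − θ_2 = -135.0218° (wrapped to (-180°,180°])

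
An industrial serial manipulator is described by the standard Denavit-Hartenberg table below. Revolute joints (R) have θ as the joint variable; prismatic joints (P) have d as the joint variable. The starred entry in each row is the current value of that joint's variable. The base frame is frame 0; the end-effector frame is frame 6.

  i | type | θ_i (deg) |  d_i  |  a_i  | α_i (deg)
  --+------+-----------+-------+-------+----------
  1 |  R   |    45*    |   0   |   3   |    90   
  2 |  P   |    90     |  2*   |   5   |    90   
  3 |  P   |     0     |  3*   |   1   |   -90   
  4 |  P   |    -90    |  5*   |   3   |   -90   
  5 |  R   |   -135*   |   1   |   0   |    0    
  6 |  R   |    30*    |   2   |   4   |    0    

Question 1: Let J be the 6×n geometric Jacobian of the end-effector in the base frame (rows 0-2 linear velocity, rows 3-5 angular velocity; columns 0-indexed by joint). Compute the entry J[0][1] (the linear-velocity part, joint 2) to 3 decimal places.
0.707

prismatic axis z_1 = (0.7071,-0.7071,0.0000)
J_v[:, 1] = z_1; J_ω[:, 1] = (0,0,0)
entry J[0][1] = 0.7071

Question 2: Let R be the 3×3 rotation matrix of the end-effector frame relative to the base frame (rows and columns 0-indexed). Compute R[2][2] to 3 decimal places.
End-effector z-axis (col 2 of R) = (0.0000,0.0000,1.0000)
R[2][2] = 1.0000

1.000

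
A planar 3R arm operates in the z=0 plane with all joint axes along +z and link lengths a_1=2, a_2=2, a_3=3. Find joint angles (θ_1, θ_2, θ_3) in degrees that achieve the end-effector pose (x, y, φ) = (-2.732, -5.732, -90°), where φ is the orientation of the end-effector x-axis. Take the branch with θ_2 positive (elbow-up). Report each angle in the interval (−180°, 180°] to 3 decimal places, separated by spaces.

wrist centre = target − a_3·(cos φ, sin φ) = (-2.7320, -2.7320)
cos θ_2 = (14.9276−2²−2²)/(2·2·2) = 0.8660; θ_2 = 30.0080° (elbow-up)
β = atan2(-2.7320,-2.7320) = -135.0000°; ψ = atan2(1.0002,3.7319) = 15.0040°
θ_1 = β − ψ = -150.0040°
θ_3 = φ − θ_1 − θ_2 = 29.9960° (wrapped to (-180°,180°])

-150.004 30.008 29.996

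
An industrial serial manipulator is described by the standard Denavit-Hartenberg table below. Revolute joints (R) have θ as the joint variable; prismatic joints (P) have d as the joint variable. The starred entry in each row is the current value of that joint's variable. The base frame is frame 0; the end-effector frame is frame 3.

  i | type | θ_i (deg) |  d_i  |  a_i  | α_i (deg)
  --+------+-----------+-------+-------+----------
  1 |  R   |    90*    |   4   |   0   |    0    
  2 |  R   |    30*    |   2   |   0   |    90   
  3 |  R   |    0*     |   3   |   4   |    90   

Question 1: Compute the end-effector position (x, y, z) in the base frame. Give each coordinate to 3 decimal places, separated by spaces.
after link 1: o_1 = (0.0000, 0.0000, 4.0000)
after link 2: o_2 = (0.0000, 0.0000, 6.0000)
after link 3: o_3 = (0.5981, 4.9641, 6.0000)

0.598 4.964 6.000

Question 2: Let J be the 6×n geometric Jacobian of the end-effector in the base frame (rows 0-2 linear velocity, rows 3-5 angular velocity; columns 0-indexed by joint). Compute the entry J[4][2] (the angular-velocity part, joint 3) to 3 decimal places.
0.500

axis z_2 = (0.8660,0.5000,0.0000); lever o_n−o_2 = (0.5981,4.9641,0.0000)
cross product → J_v[:, 2] = (-0.0000,0.0000,4.0000)
J_ω[:, 2] = z_2
entry J[4][2] = 0.5000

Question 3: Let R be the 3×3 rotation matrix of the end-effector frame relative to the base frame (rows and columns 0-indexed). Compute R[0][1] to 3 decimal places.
End-effector y-axis (col 1 of R) = (0.8660,0.5000,0.0000)
R[0][1] = 0.8660

0.866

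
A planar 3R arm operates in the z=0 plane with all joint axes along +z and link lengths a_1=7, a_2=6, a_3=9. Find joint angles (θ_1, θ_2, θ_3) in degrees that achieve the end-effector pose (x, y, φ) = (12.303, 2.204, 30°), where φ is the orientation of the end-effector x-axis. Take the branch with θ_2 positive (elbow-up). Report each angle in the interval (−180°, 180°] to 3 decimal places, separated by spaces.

wrist centre = target − a_3·(cos φ, sin φ) = (4.5088, -2.2960)
cos θ_2 = (25.6006−7²−6²)/(2·7·6) = -0.7071; θ_2 = 135.0023° (elbow-up)
β = atan2(-2.2960,4.5088) = -26.9865°; ψ = atan2(4.2425,2.7572) = 56.9801°
θ_1 = β − ψ = -83.9666°
θ_3 = φ − θ_1 − θ_2 = -21.0357° (wrapped to (-180°,180°])

-83.967 135.002 -21.036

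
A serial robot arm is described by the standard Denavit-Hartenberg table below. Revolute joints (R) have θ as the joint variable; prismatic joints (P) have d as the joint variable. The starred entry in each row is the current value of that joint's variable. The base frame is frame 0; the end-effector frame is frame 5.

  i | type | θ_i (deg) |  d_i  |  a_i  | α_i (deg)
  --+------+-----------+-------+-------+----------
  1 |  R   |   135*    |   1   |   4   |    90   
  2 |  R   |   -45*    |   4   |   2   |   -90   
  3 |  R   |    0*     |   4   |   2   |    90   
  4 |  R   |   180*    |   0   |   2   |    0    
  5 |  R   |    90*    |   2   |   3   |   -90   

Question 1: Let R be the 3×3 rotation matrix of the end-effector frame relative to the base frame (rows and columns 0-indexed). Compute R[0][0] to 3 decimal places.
End-effector x-axis (col 0 of R) = (0.5000,-0.5000,-0.7071)
R[0][0] = 0.5000

0.500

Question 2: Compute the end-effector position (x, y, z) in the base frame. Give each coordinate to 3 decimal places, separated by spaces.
after link 1: o_1 = (-2.8284, 2.8284, 1.0000)
after link 2: o_2 = (-1.0000, 6.6569, -0.4142)
after link 3: o_3 = (-4.0000, 9.6569, 1.0000)
after link 4: o_4 = (-3.0000, 8.6569, 2.4142)
after link 5: o_5 = (-0.0858, 8.5711, 0.2929)

-0.086 8.571 0.293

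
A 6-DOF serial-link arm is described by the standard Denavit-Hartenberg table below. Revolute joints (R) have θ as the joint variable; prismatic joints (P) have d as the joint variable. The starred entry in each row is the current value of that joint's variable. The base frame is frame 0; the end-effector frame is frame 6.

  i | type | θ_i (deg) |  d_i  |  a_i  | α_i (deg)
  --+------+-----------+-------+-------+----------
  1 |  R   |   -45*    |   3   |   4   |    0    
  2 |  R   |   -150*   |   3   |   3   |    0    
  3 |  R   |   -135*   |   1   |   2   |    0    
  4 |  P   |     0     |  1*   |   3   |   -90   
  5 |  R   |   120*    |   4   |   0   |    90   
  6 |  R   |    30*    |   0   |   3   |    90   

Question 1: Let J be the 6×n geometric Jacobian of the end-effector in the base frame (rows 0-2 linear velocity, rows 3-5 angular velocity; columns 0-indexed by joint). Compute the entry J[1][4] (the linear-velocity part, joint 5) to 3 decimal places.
axis z_4 = (-0.5000,0.8660,0.0000); lever o_n−o_4 = (-3.8750,4.1136,-2.2500)
cross product → J_v[:, 4] = (-1.9486,-1.1250,1.2990)
J_ω[:, 4] = z_4
entry J[1][4] = -1.1250

-1.125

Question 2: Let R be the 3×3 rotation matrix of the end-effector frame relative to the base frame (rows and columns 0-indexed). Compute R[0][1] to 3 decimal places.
0.750

End-effector y-axis (col 1 of R) = (0.7500,0.4330,-0.5000)
R[0][1] = 0.7500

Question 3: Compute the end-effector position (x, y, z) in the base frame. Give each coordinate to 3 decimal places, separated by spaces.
after link 1: o_1 = (2.8284, -2.8284, 3.0000)
after link 2: o_2 = (-0.0694, -2.0520, 6.0000)
after link 3: o_3 = (1.6627, -1.0520, 7.0000)
after link 4: o_4 = (4.2608, 0.4480, 8.0000)
after link 5: o_5 = (2.2608, 3.9121, 8.0000)
after link 6: o_6 = (0.3858, 4.5617, 5.7500)

0.386 4.562 5.750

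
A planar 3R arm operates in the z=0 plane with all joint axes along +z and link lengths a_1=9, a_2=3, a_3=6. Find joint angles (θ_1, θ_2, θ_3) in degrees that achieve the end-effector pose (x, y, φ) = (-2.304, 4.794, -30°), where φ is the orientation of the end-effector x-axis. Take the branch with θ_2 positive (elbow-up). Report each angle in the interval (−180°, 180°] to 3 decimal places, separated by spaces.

wrist centre = target − a_3·(cos φ, sin φ) = (-7.5002, 7.7940)
cos θ_2 = (116.9987−9²−3²)/(2·9·3) = 0.5000; θ_2 = 60.0016° (elbow-up)
β = atan2(7.7940,-7.5002) = 133.8993°; ψ = atan2(2.5981,10.4999) = 13.8982°
θ_1 = β − ψ = 120.0011°
θ_3 = φ − θ_1 − θ_2 = 149.9973° (wrapped to (-180°,180°])

120.001 60.002 149.997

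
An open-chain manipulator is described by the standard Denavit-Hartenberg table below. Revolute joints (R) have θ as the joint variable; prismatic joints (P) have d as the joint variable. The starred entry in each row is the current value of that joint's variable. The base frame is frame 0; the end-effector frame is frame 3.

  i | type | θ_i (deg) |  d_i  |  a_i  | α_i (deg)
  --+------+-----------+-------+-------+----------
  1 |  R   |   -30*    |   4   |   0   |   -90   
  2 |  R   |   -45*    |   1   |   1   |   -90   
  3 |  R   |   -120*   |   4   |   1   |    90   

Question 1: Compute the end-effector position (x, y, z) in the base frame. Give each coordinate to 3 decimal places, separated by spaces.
3.689 0.025 1.525

after link 1: o_1 = (0.0000, 0.0000, 4.0000)
after link 2: o_2 = (1.1124, 0.5125, 4.7071)
after link 3: o_3 = (3.6887, 0.0250, 1.5251)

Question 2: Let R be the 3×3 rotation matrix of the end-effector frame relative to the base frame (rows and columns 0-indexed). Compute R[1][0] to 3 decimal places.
0.927

End-effector x-axis (col 0 of R) = (0.1268,0.9268,-0.3536)
R[1][0] = 0.9268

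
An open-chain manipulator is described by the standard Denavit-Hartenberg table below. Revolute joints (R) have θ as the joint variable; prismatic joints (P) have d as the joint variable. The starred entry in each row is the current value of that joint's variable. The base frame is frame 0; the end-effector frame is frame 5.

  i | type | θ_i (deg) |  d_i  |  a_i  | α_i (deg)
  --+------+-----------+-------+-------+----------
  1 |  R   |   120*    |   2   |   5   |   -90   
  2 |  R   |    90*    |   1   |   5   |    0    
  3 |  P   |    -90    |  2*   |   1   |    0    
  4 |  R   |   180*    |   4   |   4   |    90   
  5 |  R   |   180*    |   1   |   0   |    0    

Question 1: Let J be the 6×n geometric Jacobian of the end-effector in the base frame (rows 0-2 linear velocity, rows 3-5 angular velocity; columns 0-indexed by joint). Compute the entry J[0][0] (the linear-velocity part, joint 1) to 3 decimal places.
1.768

axis z_0 = ẑ; lever o_n−o_0 = (-7.0622,-1.7679,-4.0000)
cross product → J_v[:, 0] = (1.7679,-7.0622,0.0000)
J_ω[:, 0] = z_0
entry J[0][0] = 1.7679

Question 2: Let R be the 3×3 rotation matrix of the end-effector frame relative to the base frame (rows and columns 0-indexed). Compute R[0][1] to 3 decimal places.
0.866

End-effector y-axis (col 1 of R) = (0.8660,0.5000,-0.0000)
R[0][1] = 0.8660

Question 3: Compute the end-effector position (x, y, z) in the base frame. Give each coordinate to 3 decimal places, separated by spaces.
-7.062 -1.768 -4.000

after link 1: o_1 = (-2.5000, 4.3301, 2.0000)
after link 2: o_2 = (-3.3660, 3.8301, -3.0000)
after link 3: o_3 = (-5.5981, 3.6962, -3.0000)
after link 4: o_4 = (-7.0622, -1.7679, -3.0000)
after link 5: o_5 = (-7.0622, -1.7679, -4.0000)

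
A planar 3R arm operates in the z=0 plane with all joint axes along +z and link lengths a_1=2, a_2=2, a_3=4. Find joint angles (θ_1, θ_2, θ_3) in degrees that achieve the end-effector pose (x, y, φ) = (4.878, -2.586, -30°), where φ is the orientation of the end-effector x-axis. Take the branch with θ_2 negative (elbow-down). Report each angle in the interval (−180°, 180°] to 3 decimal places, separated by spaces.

44.991 -135.006 60.015

wrist centre = target − a_3·(cos φ, sin φ) = (1.4139, -0.5860)
cos θ_2 = (2.3425−2²−2²)/(2·2·2) = -0.7072; θ_2 = -135.0065° (elbow-down)
β = atan2(-0.5860,1.4139) = -22.5119°; ψ = atan2(-1.4141,0.5856) = -67.5032°
θ_1 = β − ψ = 44.9913°
θ_3 = φ − θ_1 − θ_2 = 60.0151° (wrapped to (-180°,180°])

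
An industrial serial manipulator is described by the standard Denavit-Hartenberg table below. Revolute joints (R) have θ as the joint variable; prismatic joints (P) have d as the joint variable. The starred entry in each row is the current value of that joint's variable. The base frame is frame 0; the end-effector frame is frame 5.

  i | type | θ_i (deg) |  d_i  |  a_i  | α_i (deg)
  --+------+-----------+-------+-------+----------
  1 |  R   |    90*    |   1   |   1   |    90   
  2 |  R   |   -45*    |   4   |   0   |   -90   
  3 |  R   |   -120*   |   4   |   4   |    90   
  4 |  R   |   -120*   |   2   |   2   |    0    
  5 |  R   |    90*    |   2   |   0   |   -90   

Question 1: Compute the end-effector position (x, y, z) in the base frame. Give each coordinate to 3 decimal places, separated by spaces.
4.598 -0.906 6.114

after link 1: o_1 = (0.0000, 1.0000, 1.0000)
after link 2: o_2 = (4.0000, 1.0000, 1.0000)
after link 3: o_3 = (7.4641, 2.4142, 5.2426)
after link 4: o_4 = (5.5981, 0.3183, 4.8891)
after link 5: o_5 = (4.5981, -0.9065, 6.1138)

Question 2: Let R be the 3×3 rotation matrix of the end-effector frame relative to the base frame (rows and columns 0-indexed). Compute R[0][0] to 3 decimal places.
End-effector x-axis (col 0 of R) = (0.7500,-0.6597,-0.0474)
R[0][0] = 0.7500

0.750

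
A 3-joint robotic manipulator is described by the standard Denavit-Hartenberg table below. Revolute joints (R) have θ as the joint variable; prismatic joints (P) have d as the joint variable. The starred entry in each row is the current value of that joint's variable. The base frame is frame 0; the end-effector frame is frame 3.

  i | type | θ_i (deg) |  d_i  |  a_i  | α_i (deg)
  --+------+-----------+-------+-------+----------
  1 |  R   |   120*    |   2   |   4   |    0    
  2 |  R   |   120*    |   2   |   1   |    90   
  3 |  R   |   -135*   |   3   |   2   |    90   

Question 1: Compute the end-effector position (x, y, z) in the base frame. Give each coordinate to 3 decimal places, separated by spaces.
-4.391 5.323 2.586

after link 1: o_1 = (-2.0000, 3.4641, 2.0000)
after link 2: o_2 = (-2.5000, 2.5981, 4.0000)
after link 3: o_3 = (-4.3910, 5.3228, 2.5858)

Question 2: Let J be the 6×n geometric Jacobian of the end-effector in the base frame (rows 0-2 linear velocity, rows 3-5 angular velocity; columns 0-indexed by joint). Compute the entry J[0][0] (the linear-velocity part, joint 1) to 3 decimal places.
axis z_0 = ẑ; lever o_n−o_0 = (-4.3910,5.3228,2.5858)
cross product → J_v[:, 0] = (-5.3228,-4.3910,0.0000)
J_ω[:, 0] = z_0
entry J[0][0] = -5.3228

-5.323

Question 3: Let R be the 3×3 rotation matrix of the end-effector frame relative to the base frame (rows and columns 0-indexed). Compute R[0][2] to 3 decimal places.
0.354

End-effector z-axis (col 2 of R) = (0.3536,0.6124,0.7071)
R[0][2] = 0.3536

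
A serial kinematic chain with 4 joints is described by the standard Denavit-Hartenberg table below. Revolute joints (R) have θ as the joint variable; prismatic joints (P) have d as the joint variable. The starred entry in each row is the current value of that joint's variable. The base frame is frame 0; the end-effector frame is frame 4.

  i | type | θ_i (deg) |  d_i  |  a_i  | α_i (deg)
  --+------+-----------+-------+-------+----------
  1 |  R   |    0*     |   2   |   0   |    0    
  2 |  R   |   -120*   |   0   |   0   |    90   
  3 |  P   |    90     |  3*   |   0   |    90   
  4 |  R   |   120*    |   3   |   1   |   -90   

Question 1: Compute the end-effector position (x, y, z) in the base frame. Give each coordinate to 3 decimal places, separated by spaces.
-4.848 -0.665 1.500

after link 1: o_1 = (0.0000, 0.0000, 2.0000)
after link 2: o_2 = (0.0000, 0.0000, 2.0000)
after link 3: o_3 = (-2.5981, 1.5000, 2.0000)
after link 4: o_4 = (-4.8481, -0.6651, 1.5000)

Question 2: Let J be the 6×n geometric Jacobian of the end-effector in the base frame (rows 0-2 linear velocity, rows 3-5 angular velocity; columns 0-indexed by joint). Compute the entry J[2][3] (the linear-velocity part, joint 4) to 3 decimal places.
-0.866

axis z_3 = (-0.5000,-0.8660,-0.0000); lever o_n−o_3 = (-2.2500,-2.1651,-0.5000)
cross product → J_v[:, 3] = (0.4330,-0.2500,-0.8660)
J_ω[:, 3] = z_3
entry J[2][3] = -0.8660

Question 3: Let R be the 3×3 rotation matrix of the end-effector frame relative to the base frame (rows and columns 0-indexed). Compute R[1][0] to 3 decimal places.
0.433

End-effector x-axis (col 0 of R) = (-0.7500,0.4330,-0.5000)
R[1][0] = 0.4330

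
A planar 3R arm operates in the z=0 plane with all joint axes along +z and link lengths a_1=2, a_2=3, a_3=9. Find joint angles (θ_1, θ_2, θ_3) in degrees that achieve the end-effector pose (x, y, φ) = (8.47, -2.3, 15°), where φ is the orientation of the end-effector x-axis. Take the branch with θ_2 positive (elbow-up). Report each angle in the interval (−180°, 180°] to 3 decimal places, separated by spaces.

wrist centre = target − a_3·(cos φ, sin φ) = (-0.2233, -4.6294)
cos θ_2 = (21.4810−2²−3²)/(2·2·3) = 0.7067; θ_2 = 45.0292° (elbow-up)
β = atan2(-4.6294,-0.2233) = -92.7620°; ψ = atan2(2.1224,4.1202) = 27.2537°
θ_1 = β − ψ = -120.0157°
θ_3 = φ − θ_1 − θ_2 = 89.9865° (wrapped to (-180°,180°])

-120.016 45.029 89.986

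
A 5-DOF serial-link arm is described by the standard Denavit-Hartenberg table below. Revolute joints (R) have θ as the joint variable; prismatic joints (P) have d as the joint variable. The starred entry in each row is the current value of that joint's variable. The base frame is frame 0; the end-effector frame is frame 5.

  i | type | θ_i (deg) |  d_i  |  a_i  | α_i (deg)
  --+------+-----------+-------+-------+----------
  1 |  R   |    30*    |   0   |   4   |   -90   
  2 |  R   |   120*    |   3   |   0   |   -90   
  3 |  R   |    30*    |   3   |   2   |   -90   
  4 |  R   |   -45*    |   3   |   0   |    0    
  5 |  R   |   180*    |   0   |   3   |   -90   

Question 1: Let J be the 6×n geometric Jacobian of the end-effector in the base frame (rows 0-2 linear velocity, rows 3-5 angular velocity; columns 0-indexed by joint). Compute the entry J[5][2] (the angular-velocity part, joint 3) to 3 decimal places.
axis z_2 = (-0.7500,-0.4330,0.5000); lever o_n−o_2 = (1.3047,-2.1767,1.8294)
cross product → J_v[:, 2] = (0.2962,2.0244,2.1975)
J_ω[:, 2] = z_2
entry J[5][2] = 0.5000

0.500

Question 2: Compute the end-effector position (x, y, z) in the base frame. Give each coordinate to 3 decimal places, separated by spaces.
after link 1: o_1 = (3.4641, 2.0000, 0.0000)
after link 2: o_2 = (1.9641, 4.5981, 0.0000)
after link 3: o_3 = (-0.5359, 2.0000, -0.0000)
after link 4: o_4 = (1.4127, 0.1250, 1.2990)
after link 5: o_5 = (3.2688, 2.4214, 1.8294)

3.269 2.421 1.829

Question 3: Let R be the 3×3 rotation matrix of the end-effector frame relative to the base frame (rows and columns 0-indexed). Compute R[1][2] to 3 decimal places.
End-effector z-axis (col 2 of R) = (-0.4419,0.1531,0.8839)
R[1][2] = 0.1531

0.153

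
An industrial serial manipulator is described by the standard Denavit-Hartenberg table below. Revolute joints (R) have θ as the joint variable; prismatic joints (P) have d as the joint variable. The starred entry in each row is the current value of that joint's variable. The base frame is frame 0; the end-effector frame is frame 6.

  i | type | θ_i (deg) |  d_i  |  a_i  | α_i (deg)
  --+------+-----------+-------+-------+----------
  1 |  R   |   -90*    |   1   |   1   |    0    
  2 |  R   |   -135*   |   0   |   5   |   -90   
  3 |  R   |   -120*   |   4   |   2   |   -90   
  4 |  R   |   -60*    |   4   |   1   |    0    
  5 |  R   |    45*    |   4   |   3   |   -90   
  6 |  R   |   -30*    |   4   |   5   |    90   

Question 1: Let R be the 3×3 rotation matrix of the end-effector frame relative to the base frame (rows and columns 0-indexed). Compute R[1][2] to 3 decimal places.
0.793

End-effector z-axis (col 2 of R) = (-0.6096,0.7926,0.0148)
R[1][2] = 0.7926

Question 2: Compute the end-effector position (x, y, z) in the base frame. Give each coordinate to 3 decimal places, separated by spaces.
-8.263 3.162 15.443

after link 1: o_1 = (0.0000, -1.0000, 1.0000)
after link 2: o_2 = (-3.5355, 2.5355, 1.0000)
after link 3: o_3 = (-5.6569, -1.0000, 2.7321)
after link 4: o_4 = (-8.5419, 0.6603, 5.1651)
after link 5: o_5 = (-10.5159, 1.5363, 9.6746)
after link 6: o_6 = (-8.2625, 3.1620, 15.4434)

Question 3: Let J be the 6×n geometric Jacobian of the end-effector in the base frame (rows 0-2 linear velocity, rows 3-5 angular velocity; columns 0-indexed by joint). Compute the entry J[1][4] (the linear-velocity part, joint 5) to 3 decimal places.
6.434

axis z_4 = (-0.6124,0.6124,0.5000); lever o_n−o_4 = (0.2794,2.5017,10.2783)
cross product → J_v[:, 4] = (5.0433,6.4339,-1.7031)
J_ω[:, 4] = z_4
entry J[1][4] = 6.4339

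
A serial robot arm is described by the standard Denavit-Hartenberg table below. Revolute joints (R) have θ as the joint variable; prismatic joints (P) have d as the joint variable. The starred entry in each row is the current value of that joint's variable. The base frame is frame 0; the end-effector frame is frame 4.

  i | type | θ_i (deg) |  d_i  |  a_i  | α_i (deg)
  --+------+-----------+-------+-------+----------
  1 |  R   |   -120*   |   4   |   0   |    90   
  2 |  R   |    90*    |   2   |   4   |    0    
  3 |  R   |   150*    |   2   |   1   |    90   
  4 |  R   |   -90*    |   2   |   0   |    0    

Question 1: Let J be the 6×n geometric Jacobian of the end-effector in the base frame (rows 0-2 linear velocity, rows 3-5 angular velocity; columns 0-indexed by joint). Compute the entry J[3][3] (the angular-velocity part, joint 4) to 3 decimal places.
0.433

axis z_3 = (0.4330,0.7500,0.5000); lever o_n−o_3 = (0.8660,1.5000,1.0000)
cross product → J_v[:, 3] = (0.0000,-0.0000,0.0000)
J_ω[:, 3] = z_3
entry J[3][3] = 0.4330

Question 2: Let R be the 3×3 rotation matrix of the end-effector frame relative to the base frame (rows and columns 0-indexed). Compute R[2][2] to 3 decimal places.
End-effector z-axis (col 2 of R) = (0.4330,0.7500,0.5000)
R[2][2] = 0.5000

0.500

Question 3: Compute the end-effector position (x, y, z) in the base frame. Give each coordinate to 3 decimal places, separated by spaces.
after link 1: o_1 = (0.0000, 0.0000, 4.0000)
after link 2: o_2 = (-1.7321, 1.0000, 8.0000)
after link 3: o_3 = (-3.2141, 2.4330, 7.1340)
after link 4: o_4 = (-2.3481, 3.9330, 8.1340)

-2.348 3.933 8.134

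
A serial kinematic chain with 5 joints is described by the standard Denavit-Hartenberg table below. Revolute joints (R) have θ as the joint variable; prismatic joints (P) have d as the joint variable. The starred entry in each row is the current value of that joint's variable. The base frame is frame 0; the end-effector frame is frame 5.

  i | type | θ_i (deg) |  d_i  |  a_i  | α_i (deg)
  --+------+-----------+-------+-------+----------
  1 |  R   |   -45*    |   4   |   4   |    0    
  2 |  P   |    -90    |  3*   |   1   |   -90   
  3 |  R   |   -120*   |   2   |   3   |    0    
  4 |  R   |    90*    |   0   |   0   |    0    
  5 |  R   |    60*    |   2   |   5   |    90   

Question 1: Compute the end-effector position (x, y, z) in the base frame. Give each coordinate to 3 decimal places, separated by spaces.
2.949 -8.365 7.098

after link 1: o_1 = (2.8284, -2.8284, 4.0000)
after link 2: o_2 = (2.1213, -3.5355, 7.0000)
after link 3: o_3 = (4.5962, -3.8891, 9.5981)
after link 4: o_4 = (4.5962, -3.8891, 9.5981)
after link 5: o_5 = (2.9485, -8.3652, 7.0981)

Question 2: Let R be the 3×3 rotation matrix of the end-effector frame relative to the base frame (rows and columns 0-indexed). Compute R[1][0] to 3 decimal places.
-0.612

End-effector x-axis (col 0 of R) = (-0.6124,-0.6124,-0.5000)
R[1][0] = -0.6124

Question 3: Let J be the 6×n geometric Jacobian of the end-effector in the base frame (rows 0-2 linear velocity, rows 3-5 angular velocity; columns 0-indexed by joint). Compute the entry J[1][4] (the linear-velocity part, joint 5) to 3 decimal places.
1.768

axis z_4 = (0.7071,-0.7071,0.0000); lever o_n−o_4 = (-1.6476,-4.4761,-2.5000)
cross product → J_v[:, 4] = (1.7678,1.7678,-4.3301)
J_ω[:, 4] = z_4
entry J[1][4] = 1.7678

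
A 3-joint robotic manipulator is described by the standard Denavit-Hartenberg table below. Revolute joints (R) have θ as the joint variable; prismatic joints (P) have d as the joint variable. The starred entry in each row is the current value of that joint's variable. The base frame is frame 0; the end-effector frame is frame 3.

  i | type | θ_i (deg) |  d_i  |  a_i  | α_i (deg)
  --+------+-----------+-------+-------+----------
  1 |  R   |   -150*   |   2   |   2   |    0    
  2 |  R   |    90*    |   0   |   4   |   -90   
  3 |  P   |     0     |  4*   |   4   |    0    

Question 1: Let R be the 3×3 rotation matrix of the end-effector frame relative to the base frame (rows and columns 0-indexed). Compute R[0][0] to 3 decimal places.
End-effector x-axis (col 0 of R) = (0.5000,-0.8660,0.0000)
R[0][0] = 0.5000

0.500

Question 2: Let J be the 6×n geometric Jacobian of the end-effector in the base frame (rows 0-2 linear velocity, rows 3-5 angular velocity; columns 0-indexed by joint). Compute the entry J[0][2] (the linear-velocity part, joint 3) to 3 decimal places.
prismatic axis z_2 = (0.8660,0.5000,0.0000)
J_v[:, 2] = z_2; J_ω[:, 2] = (0,0,0)
entry J[0][2] = 0.8660

0.866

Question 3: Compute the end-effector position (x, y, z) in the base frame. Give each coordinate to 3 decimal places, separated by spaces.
after link 1: o_1 = (-1.7321, -1.0000, 2.0000)
after link 2: o_2 = (0.2679, -4.4641, 2.0000)
after link 3: o_3 = (5.7321, -5.9282, 2.0000)

5.732 -5.928 2.000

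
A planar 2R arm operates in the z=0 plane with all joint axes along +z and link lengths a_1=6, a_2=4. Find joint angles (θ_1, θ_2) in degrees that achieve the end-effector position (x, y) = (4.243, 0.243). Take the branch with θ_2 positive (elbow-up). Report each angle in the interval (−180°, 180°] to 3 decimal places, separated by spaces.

-38.449 134.995

cos θ_2 = (18.0621−6²−4²)/(2·6·4) = -0.7070; θ_2 = 134.9946° (elbow-up)
β = atan2(0.2430,4.2430) = 3.2778°; ψ = atan2(2.8287,3.1718) = 41.7271°
θ_1 = β − ψ = -38.4493°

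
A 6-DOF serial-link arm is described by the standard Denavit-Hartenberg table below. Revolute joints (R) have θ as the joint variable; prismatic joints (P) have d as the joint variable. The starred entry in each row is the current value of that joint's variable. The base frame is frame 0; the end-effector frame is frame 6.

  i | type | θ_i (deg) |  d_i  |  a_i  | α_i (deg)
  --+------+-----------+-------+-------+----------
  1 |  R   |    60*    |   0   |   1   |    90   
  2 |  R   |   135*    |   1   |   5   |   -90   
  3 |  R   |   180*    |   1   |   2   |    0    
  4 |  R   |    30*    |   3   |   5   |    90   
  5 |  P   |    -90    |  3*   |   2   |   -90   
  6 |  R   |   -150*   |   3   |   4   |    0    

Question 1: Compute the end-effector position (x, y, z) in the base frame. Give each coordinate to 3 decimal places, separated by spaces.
after link 1: o_1 = (0.5000, 0.8660, 0.0000)
after link 2: o_2 = (-0.4017, -2.6958, 3.5355)
after link 3: o_3 = (-0.0482, -2.0835, 1.4142)
after link 4: o_4 = (2.5871, -2.5189, -3.7690)
after link 5: o_5 = (1.5746, 0.9234, -3.4154)
after link 6: o_6 = (1.4210, 1.1215, -8.4091)

1.421 1.121 -8.409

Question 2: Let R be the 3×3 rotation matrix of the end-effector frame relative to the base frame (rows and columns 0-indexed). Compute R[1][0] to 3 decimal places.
End-effector x-axis (col 0 of R) = (-0.5928,-0.1607,-0.7891)
R[1][0] = -0.1607

-0.161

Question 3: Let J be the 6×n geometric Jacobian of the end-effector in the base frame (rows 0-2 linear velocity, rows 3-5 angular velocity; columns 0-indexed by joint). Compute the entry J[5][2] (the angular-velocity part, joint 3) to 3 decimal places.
-0.707

axis z_2 = (-0.3536,-0.6124,-0.7071); lever o_n−o_2 = (1.8227,3.8173,-11.9447)
cross product → J_v[:, 2] = (10.0138,-5.5119,-0.2334)
J_ω[:, 2] = z_2
entry J[5][2] = -0.7071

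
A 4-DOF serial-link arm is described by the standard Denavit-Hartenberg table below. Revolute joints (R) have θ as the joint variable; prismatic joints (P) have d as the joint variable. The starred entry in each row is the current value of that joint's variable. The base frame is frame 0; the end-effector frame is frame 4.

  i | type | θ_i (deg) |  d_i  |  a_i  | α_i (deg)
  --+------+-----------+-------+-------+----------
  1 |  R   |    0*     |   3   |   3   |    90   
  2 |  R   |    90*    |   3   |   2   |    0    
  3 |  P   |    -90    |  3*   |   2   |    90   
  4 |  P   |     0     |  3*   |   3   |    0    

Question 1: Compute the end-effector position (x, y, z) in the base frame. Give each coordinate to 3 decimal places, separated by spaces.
after link 1: o_1 = (3.0000, 0.0000, 3.0000)
after link 2: o_2 = (3.0000, -3.0000, 5.0000)
after link 3: o_3 = (5.0000, -6.0000, 5.0000)
after link 4: o_4 = (8.0000, -6.0000, 2.0000)

8.000 -6.000 2.000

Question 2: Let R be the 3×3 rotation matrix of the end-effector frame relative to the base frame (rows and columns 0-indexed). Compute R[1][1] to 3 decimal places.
End-effector y-axis (col 1 of R) = (0.0000,-1.0000,0.0000)
R[1][1] = -1.0000

-1.000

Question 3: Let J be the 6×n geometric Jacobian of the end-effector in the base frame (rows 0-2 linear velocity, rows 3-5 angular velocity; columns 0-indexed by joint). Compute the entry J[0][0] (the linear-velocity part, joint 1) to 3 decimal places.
axis z_0 = ẑ; lever o_n−o_0 = (8.0000,-6.0000,2.0000)
cross product → J_v[:, 0] = (6.0000,8.0000,-0.0000)
J_ω[:, 0] = z_0
entry J[0][0] = 6.0000

6.000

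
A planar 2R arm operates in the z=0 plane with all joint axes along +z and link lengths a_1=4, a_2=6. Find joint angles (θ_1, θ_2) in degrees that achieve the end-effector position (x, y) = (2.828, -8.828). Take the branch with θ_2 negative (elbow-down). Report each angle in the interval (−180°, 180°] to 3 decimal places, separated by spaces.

-44.991 -45.017

cos θ_2 = (85.9312−4²−6²)/(2·4·6) = 0.7069; θ_2 = -45.0168° (elbow-down)
β = atan2(-8.8280,2.8280) = -72.2374°; ψ = atan2(-4.2439,8.2414) = -27.2461°
θ_1 = β − ψ = -44.9913°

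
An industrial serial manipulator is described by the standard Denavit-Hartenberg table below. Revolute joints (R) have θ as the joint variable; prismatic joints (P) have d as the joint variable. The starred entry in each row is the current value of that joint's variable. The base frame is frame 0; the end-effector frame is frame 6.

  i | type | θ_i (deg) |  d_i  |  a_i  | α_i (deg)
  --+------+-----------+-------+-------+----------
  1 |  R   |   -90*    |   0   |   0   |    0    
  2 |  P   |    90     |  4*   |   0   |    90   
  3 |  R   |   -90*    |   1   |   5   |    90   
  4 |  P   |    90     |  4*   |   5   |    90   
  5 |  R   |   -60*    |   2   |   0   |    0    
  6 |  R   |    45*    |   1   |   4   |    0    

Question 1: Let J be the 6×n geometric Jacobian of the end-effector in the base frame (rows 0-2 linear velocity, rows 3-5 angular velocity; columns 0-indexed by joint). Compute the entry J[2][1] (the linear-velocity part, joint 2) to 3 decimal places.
1.000

prismatic axis z_1 = (0.0000,0.0000,1.0000)
J_v[:, 1] = z_1; J_ω[:, 1] = (0,0,0)
entry J[2][1] = 1.0000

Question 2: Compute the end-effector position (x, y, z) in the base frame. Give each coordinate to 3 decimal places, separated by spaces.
-2.965 -9.864 -4.000

after link 1: o_1 = (0.0000, 0.0000, 0.0000)
after link 2: o_2 = (0.0000, 0.0000, 4.0000)
after link 3: o_3 = (0.0000, -1.0000, -1.0000)
after link 4: o_4 = (-4.0000, -6.0000, -1.0000)
after link 5: o_5 = (-4.0000, -6.0000, -3.0000)
after link 6: o_6 = (-2.9647, -9.8637, -4.0000)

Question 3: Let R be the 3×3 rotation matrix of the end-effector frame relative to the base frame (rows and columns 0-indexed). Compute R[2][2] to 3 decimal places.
End-effector z-axis (col 2 of R) = (-0.0000,-0.0000,-1.0000)
R[2][2] = -1.0000

-1.000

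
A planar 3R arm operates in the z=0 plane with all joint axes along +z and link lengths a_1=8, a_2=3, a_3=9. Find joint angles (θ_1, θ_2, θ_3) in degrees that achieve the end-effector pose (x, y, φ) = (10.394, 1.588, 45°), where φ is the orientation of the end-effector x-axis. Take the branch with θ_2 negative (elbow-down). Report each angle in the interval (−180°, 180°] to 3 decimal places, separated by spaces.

-30.002 -135.013 -149.984

wrist centre = target − a_3·(cos φ, sin φ) = (4.0300, -4.7760)
cos θ_2 = (39.0510−8²−3²)/(2·8·3) = -0.7073; θ_2 = -135.0133° (elbow-down)
β = atan2(-4.7760,4.0300) = -49.8417°; ψ = atan2(-2.1208,5.8782) = -19.8393°
θ_1 = β − ψ = -30.0025°
θ_3 = φ − θ_1 − θ_2 = -149.9843° (wrapped to (-180°,180°])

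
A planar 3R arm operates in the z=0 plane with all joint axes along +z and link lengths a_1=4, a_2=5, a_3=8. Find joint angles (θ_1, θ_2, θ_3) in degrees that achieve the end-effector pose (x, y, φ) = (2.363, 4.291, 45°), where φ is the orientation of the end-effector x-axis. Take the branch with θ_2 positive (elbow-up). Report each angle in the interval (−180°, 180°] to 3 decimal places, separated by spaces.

wrist centre = target − a_3·(cos φ, sin φ) = (-3.2939, -1.3659)
cos θ_2 = (12.7150−4²−5²)/(2·4·5) = -0.7071; θ_2 = 135.0014° (elbow-up)
β = atan2(-1.3659,-3.2939) = -157.4778°; ψ = atan2(3.5354,0.4644) = 82.5171°
θ_1 = β − ψ = -239.9949°
θ_3 = φ − θ_1 − θ_2 = 149.9935° (wrapped to (-180°,180°])

120.005 135.001 149.993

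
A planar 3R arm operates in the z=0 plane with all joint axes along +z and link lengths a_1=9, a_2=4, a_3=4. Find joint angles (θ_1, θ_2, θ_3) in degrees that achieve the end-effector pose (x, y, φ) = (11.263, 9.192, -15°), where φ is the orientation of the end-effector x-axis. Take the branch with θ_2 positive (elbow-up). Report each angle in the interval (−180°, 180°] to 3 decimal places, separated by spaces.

wrist centre = target − a_3·(cos φ, sin φ) = (7.3993, 10.2273)
cos θ_2 = (159.3468−9²−4²)/(2·9·4) = 0.8659; θ_2 = 30.0112° (elbow-up)
β = atan2(10.2273,7.3993) = 54.1148°; ψ = atan2(2.0007,12.4637) = 9.1193°
θ_1 = β − ψ = 44.9954°
θ_3 = φ − θ_1 − θ_2 = -90.0067° (wrapped to (-180°,180°])

44.995 30.011 -90.007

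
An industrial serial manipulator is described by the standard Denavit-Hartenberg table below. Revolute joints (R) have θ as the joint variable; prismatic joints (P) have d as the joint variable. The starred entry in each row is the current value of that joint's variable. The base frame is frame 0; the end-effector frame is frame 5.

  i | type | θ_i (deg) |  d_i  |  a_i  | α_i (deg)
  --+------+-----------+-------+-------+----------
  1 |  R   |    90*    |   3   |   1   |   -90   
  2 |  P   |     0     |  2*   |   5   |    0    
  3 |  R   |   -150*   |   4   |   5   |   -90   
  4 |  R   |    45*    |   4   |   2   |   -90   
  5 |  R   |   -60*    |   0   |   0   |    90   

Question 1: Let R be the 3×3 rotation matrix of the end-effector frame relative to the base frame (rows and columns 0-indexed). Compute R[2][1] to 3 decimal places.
-0.354

End-effector y-axis (col 1 of R) = (0.7071,0.6124,-0.3536)
R[2][1] = -0.3536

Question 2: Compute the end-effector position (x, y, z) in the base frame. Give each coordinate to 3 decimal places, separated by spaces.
after link 1: o_1 = (0.0000, 1.0000, 3.0000)
after link 2: o_2 = (-2.0000, 6.0000, 3.0000)
after link 3: o_3 = (-6.0000, 1.6699, 5.5000)
after link 4: o_4 = (-4.5858, 2.4451, 9.6712)
after link 5: o_5 = (-4.5858, 2.4451, 9.6712)

-4.586 2.445 9.671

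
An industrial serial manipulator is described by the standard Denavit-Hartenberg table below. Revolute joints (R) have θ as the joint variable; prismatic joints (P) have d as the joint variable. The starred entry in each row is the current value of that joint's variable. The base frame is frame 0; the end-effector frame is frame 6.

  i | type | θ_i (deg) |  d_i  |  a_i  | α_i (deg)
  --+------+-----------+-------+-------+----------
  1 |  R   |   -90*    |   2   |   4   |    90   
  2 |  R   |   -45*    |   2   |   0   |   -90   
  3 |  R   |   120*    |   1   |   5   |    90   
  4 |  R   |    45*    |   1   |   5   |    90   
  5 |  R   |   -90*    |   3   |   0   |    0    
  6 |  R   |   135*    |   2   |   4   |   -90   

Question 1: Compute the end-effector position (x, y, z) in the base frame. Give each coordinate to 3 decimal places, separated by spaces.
after link 1: o_1 = (0.0000, -4.0000, 2.0000)
after link 2: o_2 = (-2.0000, -4.0000, 2.0000)
after link 3: o_3 = (2.3301, -2.9393, 4.4749)
after link 4: o_4 = (5.8920, -4.8017, 7.6125)
after link 5: o_5 = (7.7291, -2.5517, 6.8625)
after link 6: o_6 = (12.1001, -3.4909, 6.7518)

12.100 -3.491 6.752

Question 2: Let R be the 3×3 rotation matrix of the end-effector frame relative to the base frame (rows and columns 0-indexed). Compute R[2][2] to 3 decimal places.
-0.963

End-effector z-axis (col 2 of R) = (-0.0795,-0.2562,-0.9633)
R[2][2] = -0.9633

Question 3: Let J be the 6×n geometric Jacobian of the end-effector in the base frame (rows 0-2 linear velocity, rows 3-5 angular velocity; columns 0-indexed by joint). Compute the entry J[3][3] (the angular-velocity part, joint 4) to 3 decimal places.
axis z_3 = (0.5000,-0.6124,-0.6124); lever o_n−o_3 = (9.7700,-0.5515,2.2769)
cross product → J_v[:, 3] = (-1.7321,-7.1213,5.7071)
J_ω[:, 3] = z_3
entry J[3][3] = 0.5000

0.500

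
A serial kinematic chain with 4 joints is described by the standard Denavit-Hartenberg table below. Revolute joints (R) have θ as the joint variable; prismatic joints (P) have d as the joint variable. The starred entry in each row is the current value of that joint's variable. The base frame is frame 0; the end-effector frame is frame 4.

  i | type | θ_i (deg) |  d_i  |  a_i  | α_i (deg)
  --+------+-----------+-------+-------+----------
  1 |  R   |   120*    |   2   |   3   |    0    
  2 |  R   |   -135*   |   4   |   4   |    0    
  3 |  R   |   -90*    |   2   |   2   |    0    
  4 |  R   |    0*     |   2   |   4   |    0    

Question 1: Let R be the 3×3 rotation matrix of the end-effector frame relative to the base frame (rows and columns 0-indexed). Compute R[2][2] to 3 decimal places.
1.000

End-effector z-axis (col 2 of R) = (0.0000,0.0000,1.0000)
R[2][2] = 1.0000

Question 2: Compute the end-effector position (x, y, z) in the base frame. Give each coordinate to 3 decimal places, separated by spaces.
after link 1: o_1 = (-1.5000, 2.5981, 2.0000)
after link 2: o_2 = (2.3637, 1.5628, 6.0000)
after link 3: o_3 = (1.8461, -0.3691, 8.0000)
after link 4: o_4 = (0.8108, -4.2328, 10.0000)

0.811 -4.233 10.000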